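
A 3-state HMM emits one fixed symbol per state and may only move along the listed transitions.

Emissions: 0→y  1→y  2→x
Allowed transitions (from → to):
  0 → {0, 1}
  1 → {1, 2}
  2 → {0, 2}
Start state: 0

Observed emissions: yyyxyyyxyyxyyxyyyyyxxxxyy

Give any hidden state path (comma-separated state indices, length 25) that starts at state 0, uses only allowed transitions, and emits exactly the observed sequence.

0,1,1,2,0,0,1,2,0,1,2,0,1,2,0,0,1,1,1,2,2,2,2,0,0

  t0 'y' -> {0,1}, take 0 (start)
  t1 'y' -> {0,1}, take 1 (0->1 ok)
  t2 'y' -> {0,1}, take 1 (1->1 ok)
  t3 'x' -> {2}, take 2 (1->2 ok)
  t4 'y' -> {0,1}, take 0 (2->0 ok)
  t5 'y' -> {0,1}, take 0 (0->0 ok)
  t6 'y' -> {0,1}, take 1 (0->1 ok)
  t7 'x' -> {2}, take 2 (1->2 ok)
  t8 'y' -> {0,1}, take 0 (2->0 ok)
  t9 'y' -> {0,1}, take 1 (0->1 ok)
  t10 'x' -> {2}, take 2 (1->2 ok)
  t11 'y' -> {0,1}, take 0 (2->0 ok)
  t12 'y' -> {0,1}, take 1 (0->1 ok)
  t13 'x' -> {2}, take 2 (1->2 ok)
  t14 'y' -> {0,1}, take 0 (2->0 ok)
  t15 'y' -> {0,1}, take 0 (0->0 ok)
  t16 'y' -> {0,1}, take 1 (0->1 ok)
  t17 'y' -> {0,1}, take 1 (1->1 ok)
  t18 'y' -> {0,1}, take 1 (1->1 ok)
  t19 'x' -> {2}, take 2 (1->2 ok)
  t20 'x' -> {2}, take 2 (2->2 ok)
  t21 'x' -> {2}, take 2 (2->2 ok)
  t22 'x' -> {2}, take 2 (2->2 ok)
  t23 'y' -> {0,1}, take 0 (2->0 ok)
  t24 'y' -> {0,1}, take 0 (0->0 ok)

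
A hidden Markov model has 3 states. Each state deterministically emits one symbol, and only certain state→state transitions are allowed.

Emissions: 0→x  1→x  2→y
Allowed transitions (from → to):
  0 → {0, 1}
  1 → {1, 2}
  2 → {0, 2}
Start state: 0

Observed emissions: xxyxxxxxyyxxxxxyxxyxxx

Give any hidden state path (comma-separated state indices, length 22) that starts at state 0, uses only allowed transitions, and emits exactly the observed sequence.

0,1,2,0,1,1,1,1,2,2,0,0,0,1,1,2,0,1,2,0,0,1

  0: obs=x cand={0,1} pick 0 [start]
  1: obs=x cand={0,1} pick 1 [0->1 ok]
  2: obs=y cand={2} pick 2 [1->2 ok]
  3: obs=x cand={0,1} pick 0 [2->0 ok]
  4: obs=x cand={0,1} pick 1 [0->1 ok]
  5: obs=x cand={0,1} pick 1 [1->1 ok]
  6: obs=x cand={0,1} pick 1 [1->1 ok]
  7: obs=x cand={0,1} pick 1 [1->1 ok]
  8: obs=y cand={2} pick 2 [1->2 ok]
  9: obs=y cand={2} pick 2 [2->2 ok]
  10: obs=x cand={0,1} pick 0 [2->0 ok]
  11: obs=x cand={0,1} pick 0 [0->0 ok]
  12: obs=x cand={0,1} pick 0 [0->0 ok]
  13: obs=x cand={0,1} pick 1 [0->1 ok]
  14: obs=x cand={0,1} pick 1 [1->1 ok]
  15: obs=y cand={2} pick 2 [1->2 ok]
  16: obs=x cand={0,1} pick 0 [2->0 ok]
  17: obs=x cand={0,1} pick 1 [0->1 ok]
  18: obs=y cand={2} pick 2 [1->2 ok]
  19: obs=x cand={0,1} pick 0 [2->0 ok]
  20: obs=x cand={0,1} pick 0 [0->0 ok]
  21: obs=x cand={0,1} pick 1 [0->1 ok]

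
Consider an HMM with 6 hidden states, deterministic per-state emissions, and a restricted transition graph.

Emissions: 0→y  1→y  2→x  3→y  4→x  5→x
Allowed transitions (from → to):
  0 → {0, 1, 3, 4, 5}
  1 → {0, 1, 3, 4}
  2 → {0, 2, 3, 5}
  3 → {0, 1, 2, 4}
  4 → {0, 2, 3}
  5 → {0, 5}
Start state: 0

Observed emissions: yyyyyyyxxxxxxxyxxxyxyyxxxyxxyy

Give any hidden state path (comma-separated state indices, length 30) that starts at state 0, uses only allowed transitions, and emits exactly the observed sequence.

  [0] y  {0,1,3}  => 0  start
  [1] y  {0,1,3}  => 3  0->3 ok
  [2] y  {0,1,3}  => 1  3->1 ok
  [3] y  {0,1,3}  => 1  1->1 ok
  [4] y  {0,1,3}  => 1  1->1 ok
  [5] y  {0,1,3}  => 1  1->1 ok
  [6] y  {0,1,3}  => 0  1->0 ok
  [7] x  {2,4,5}  => 4  0->4 ok
  [8] x  {2,4,5}  => 2  4->2 ok
  [9] x  {2,4,5}  => 5  2->5 ok
  [10] x  {2,4,5}  => 5  5->5 ok
  [11] x  {2,4,5}  => 5  5->5 ok
  [12] x  {2,4,5}  => 5  5->5 ok
  [13] x  {2,4,5}  => 5  5->5 ok
  [14] y  {0,1,3}  => 0  5->0 ok
  [15] x  {2,4,5}  => 4  0->4 ok
  [16] x  {2,4,5}  => 2  4->2 ok
  [17] x  {2,4,5}  => 2  2->2 ok
  [18] y  {0,1,3}  => 3  2->3 ok
  [19] x  {2,4,5}  => 4  3->4 ok
  [20] y  {0,1,3}  => 0  4->0 ok
  [21] y  {0,1,3}  => 3  0->3 ok
  [22] x  {2,4,5}  => 4  3->4 ok
  [23] x  {2,4,5}  => 2  4->2 ok
  [24] x  {2,4,5}  => 5  2->5 ok
  [25] y  {0,1,3}  => 0  5->0 ok
  [26] x  {2,4,5}  => 5  0->5 ok
  [27] x  {2,4,5}  => 5  5->5 ok
  [28] y  {0,1,3}  => 0  5->0 ok
  [29] y  {0,1,3}  => 0  0->0 ok

0,3,1,1,1,1,0,4,2,5,5,5,5,5,0,4,2,2,3,4,0,3,4,2,5,0,5,5,0,0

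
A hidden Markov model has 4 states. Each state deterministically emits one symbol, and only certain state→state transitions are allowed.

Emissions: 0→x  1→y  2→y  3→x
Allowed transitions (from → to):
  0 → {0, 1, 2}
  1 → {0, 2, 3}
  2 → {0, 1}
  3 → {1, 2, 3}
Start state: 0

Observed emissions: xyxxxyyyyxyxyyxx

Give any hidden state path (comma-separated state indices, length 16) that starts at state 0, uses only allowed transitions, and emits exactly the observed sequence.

0,2,0,0,0,1,2,1,2,0,1,3,2,1,3,3

  t0 'x' -> {0,3}, take 0 (start)
  t1 'y' -> {1,2}, take 2 (0->2 ok)
  t2 'x' -> {0,3}, take 0 (2->0 ok)
  t3 'x' -> {0,3}, take 0 (0->0 ok)
  t4 'x' -> {0,3}, take 0 (0->0 ok)
  t5 'y' -> {1,2}, take 1 (0->1 ok)
  t6 'y' -> {1,2}, take 2 (1->2 ok)
  t7 'y' -> {1,2}, take 1 (2->1 ok)
  t8 'y' -> {1,2}, take 2 (1->2 ok)
  t9 'x' -> {0,3}, take 0 (2->0 ok)
  t10 'y' -> {1,2}, take 1 (0->1 ok)
  t11 'x' -> {0,3}, take 3 (1->3 ok)
  t12 'y' -> {1,2}, take 2 (3->2 ok)
  t13 'y' -> {1,2}, take 1 (2->1 ok)
  t14 'x' -> {0,3}, take 3 (1->3 ok)
  t15 'x' -> {0,3}, take 3 (3->3 ok)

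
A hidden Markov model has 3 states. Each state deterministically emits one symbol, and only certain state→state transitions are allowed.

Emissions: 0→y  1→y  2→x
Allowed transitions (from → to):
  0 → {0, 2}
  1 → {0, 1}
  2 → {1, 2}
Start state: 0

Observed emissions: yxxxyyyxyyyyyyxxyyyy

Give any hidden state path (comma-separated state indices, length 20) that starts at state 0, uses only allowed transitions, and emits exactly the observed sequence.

0,2,2,2,1,1,0,2,1,1,1,0,0,0,2,2,1,1,0,0

  pos 0: y in {0,1}, choose 0; start
  pos 1: x in {2}, choose 2; 0->2 ok
  pos 2: x in {2}, choose 2; 2->2 ok
  pos 3: x in {2}, choose 2; 2->2 ok
  pos 4: y in {0,1}, choose 1; 2->1 ok
  pos 5: y in {0,1}, choose 1; 1->1 ok
  pos 6: y in {0,1}, choose 0; 1->0 ok
  pos 7: x in {2}, choose 2; 0->2 ok
  pos 8: y in {0,1}, choose 1; 2->1 ok
  pos 9: y in {0,1}, choose 1; 1->1 ok
  pos 10: y in {0,1}, choose 1; 1->1 ok
  pos 11: y in {0,1}, choose 0; 1->0 ok
  pos 12: y in {0,1}, choose 0; 0->0 ok
  pos 13: y in {0,1}, choose 0; 0->0 ok
  pos 14: x in {2}, choose 2; 0->2 ok
  pos 15: x in {2}, choose 2; 2->2 ok
  pos 16: y in {0,1}, choose 1; 2->1 ok
  pos 17: y in {0,1}, choose 1; 1->1 ok
  pos 18: y in {0,1}, choose 0; 1->0 ok
  pos 19: y in {0,1}, choose 0; 0->0 ok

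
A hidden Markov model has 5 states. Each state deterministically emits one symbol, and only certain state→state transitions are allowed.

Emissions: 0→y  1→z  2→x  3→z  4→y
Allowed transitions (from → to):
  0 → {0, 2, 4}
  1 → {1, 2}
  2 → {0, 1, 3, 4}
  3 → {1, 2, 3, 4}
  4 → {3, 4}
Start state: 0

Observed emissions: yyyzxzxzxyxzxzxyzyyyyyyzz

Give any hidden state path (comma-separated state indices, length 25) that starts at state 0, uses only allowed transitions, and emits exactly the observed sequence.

0,0,4,3,2,3,2,1,2,0,2,1,2,1,2,4,3,4,4,4,4,4,4,3,3

  pos 0: y in {0,4}, choose 0; start
  pos 1: y in {0,4}, choose 0; 0->0 ok
  pos 2: y in {0,4}, choose 4; 0->4 ok
  pos 3: z in {1,3}, choose 3; 4->3 ok
  pos 4: x in {2}, choose 2; 3->2 ok
  pos 5: z in {1,3}, choose 3; 2->3 ok
  pos 6: x in {2}, choose 2; 3->2 ok
  pos 7: z in {1,3}, choose 1; 2->1 ok
  pos 8: x in {2}, choose 2; 1->2 ok
  pos 9: y in {0,4}, choose 0; 2->0 ok
  pos 10: x in {2}, choose 2; 0->2 ok
  pos 11: z in {1,3}, choose 1; 2->1 ok
  pos 12: x in {2}, choose 2; 1->2 ok
  pos 13: z in {1,3}, choose 1; 2->1 ok
  pos 14: x in {2}, choose 2; 1->2 ok
  pos 15: y in {0,4}, choose 4; 2->4 ok
  pos 16: z in {1,3}, choose 3; 4->3 ok
  pos 17: y in {0,4}, choose 4; 3->4 ok
  pos 18: y in {0,4}, choose 4; 4->4 ok
  pos 19: y in {0,4}, choose 4; 4->4 ok
  pos 20: y in {0,4}, choose 4; 4->4 ok
  pos 21: y in {0,4}, choose 4; 4->4 ok
  pos 22: y in {0,4}, choose 4; 4->4 ok
  pos 23: z in {1,3}, choose 3; 4->3 ok
  pos 24: z in {1,3}, choose 3; 3->3 ok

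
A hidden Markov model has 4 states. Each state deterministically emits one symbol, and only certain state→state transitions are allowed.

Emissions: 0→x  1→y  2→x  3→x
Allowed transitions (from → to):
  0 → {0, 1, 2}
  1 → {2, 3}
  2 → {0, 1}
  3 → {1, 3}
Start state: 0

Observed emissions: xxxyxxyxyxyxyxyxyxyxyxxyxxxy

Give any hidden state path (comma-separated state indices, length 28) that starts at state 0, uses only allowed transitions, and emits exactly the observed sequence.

0,0,2,1,2,0,1,2,1,3,1,3,1,3,1,3,1,3,1,3,1,3,3,1,2,0,2,1

  [0] x  {0,2,3}  => 0  start
  [1] x  {0,2,3}  => 0  0->0 ok
  [2] x  {0,2,3}  => 2  0->2 ok
  [3] y  {1}  => 1  2->1 ok
  [4] x  {0,2,3}  => 2  1->2 ok
  [5] x  {0,2,3}  => 0  2->0 ok
  [6] y  {1}  => 1  0->1 ok
  [7] x  {0,2,3}  => 2  1->2 ok
  [8] y  {1}  => 1  2->1 ok
  [9] x  {0,2,3}  => 3  1->3 ok
  [10] y  {1}  => 1  3->1 ok
  [11] x  {0,2,3}  => 3  1->3 ok
  [12] y  {1}  => 1  3->1 ok
  [13] x  {0,2,3}  => 3  1->3 ok
  [14] y  {1}  => 1  3->1 ok
  [15] x  {0,2,3}  => 3  1->3 ok
  [16] y  {1}  => 1  3->1 ok
  [17] x  {0,2,3}  => 3  1->3 ok
  [18] y  {1}  => 1  3->1 ok
  [19] x  {0,2,3}  => 3  1->3 ok
  [20] y  {1}  => 1  3->1 ok
  [21] x  {0,2,3}  => 3  1->3 ok
  [22] x  {0,2,3}  => 3  3->3 ok
  [23] y  {1}  => 1  3->1 ok
  [24] x  {0,2,3}  => 2  1->2 ok
  [25] x  {0,2,3}  => 0  2->0 ok
  [26] x  {0,2,3}  => 2  0->2 ok
  [27] y  {1}  => 1  2->1 ok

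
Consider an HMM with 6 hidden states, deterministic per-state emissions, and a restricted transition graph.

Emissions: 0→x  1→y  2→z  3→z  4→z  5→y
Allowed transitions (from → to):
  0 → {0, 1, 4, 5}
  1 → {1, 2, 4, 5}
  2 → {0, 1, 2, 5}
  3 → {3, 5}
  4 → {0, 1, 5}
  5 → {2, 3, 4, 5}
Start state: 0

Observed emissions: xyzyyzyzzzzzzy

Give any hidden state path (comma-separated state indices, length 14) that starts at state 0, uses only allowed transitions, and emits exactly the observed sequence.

  [0] x  {0}  => 0  start
  [1] y  {1,5}  => 1  0->1 ok
  [2] z  {2,3,4}  => 2  1->2 ok
  [3] y  {1,5}  => 1  2->1 ok
  [4] y  {1,5}  => 5  1->5 ok
  [5] z  {2,3,4}  => 4  5->4 ok
  [6] y  {1,5}  => 5  4->5 ok
  [7] z  {2,3,4}  => 3  5->3 ok
  [8] z  {2,3,4}  => 3  3->3 ok
  [9] z  {2,3,4}  => 3  3->3 ok
  [10] z  {2,3,4}  => 3  3->3 ok
  [11] z  {2,3,4}  => 3  3->3 ok
  [12] z  {2,3,4}  => 3  3->3 ok
  [13] y  {1,5}  => 5  3->5 ok

0,1,2,1,5,4,5,3,3,3,3,3,3,5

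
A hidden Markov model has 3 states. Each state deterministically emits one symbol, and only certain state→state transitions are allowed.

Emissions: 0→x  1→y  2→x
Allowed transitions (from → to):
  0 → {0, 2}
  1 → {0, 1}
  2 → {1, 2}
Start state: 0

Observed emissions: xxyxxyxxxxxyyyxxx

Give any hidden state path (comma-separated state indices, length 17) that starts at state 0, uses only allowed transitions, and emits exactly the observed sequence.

  [0] x  {0,2}  => 0  start
  [1] x  {0,2}  => 2  0->2 ok
  [2] y  {1}  => 1  2->1 ok
  [3] x  {0,2}  => 0  1->0 ok
  [4] x  {0,2}  => 2  0->2 ok
  [5] y  {1}  => 1  2->1 ok
  [6] x  {0,2}  => 0  1->0 ok
  [7] x  {0,2}  => 0  0->0 ok
  [8] x  {0,2}  => 0  0->0 ok
  [9] x  {0,2}  => 2  0->2 ok
  [10] x  {0,2}  => 2  2->2 ok
  [11] y  {1}  => 1  2->1 ok
  [12] y  {1}  => 1  1->1 ok
  [13] y  {1}  => 1  1->1 ok
  [14] x  {0,2}  => 0  1->0 ok
  [15] x  {0,2}  => 0  0->0 ok
  [16] x  {0,2}  => 2  0->2 ok

0,2,1,0,2,1,0,0,0,2,2,1,1,1,0,0,2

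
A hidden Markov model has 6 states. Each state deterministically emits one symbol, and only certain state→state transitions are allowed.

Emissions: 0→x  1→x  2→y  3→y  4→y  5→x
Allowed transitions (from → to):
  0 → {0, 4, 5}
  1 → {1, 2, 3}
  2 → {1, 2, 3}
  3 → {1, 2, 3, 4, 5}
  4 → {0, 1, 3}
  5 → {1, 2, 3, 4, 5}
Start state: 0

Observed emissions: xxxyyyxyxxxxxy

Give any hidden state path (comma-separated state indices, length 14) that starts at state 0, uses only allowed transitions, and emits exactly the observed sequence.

  0: obs=x cand={0,1,5} pick 0 [start]
  1: obs=x cand={0,1,5} pick 5 [0->5 ok]
  2: obs=x cand={0,1,5} pick 5 [5->5 ok]
  3: obs=y cand={2,3,4} pick 2 [5->2 ok]
  4: obs=y cand={2,3,4} pick 3 [2->3 ok]
  5: obs=y cand={2,3,4} pick 4 [3->4 ok]
  6: obs=x cand={0,1,5} pick 1 [4->1 ok]
  7: obs=y cand={2,3,4} pick 3 [1->3 ok]
  8: obs=x cand={0,1,5} pick 5 [3->5 ok]
  9: obs=x cand={0,1,5} pick 5 [5->5 ok]
  10: obs=x cand={0,1,5} pick 1 [5->1 ok]
  11: obs=x cand={0,1,5} pick 1 [1->1 ok]
  12: obs=x cand={0,1,5} pick 1 [1->1 ok]
  13: obs=y cand={2,3,4} pick 2 [1->2 ok]

0,5,5,2,3,4,1,3,5,5,1,1,1,2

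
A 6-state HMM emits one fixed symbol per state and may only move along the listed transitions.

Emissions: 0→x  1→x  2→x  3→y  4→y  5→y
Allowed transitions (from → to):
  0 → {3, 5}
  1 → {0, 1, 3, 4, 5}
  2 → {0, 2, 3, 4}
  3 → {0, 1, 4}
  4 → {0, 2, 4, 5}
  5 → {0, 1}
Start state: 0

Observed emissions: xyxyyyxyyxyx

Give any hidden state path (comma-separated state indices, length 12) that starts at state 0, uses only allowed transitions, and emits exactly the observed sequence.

  pos 0: x in {0,1,2}, choose 0; start
  pos 1: y in {3,4,5}, choose 3; 0->3 ok
  pos 2: x in {0,1,2}, choose 0; 3->0 ok
  pos 3: y in {3,4,5}, choose 3; 0->3 ok
  pos 4: y in {3,4,5}, choose 4; 3->4 ok
  pos 5: y in {3,4,5}, choose 5; 4->5 ok
  pos 6: x in {0,1,2}, choose 1; 5->1 ok
  pos 7: y in {3,4,5}, choose 4; 1->4 ok
  pos 8: y in {3,4,5}, choose 5; 4->5 ok
  pos 9: x in {0,1,2}, choose 0; 5->0 ok
  pos 10: y in {3,4,5}, choose 5; 0->5 ok
  pos 11: x in {0,1,2}, choose 0; 5->0 ok

0,3,0,3,4,5,1,4,5,0,5,0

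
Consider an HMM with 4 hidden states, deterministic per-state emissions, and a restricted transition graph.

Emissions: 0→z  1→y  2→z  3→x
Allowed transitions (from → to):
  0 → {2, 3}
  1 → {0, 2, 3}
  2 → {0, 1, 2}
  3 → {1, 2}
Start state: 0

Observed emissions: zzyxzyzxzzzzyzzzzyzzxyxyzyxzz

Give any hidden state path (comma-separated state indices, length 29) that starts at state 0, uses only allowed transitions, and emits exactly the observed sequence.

  0: obs=z cand={0,2} pick 0 [start]
  1: obs=z cand={0,2} pick 2 [0->2 ok]
  2: obs=y cand={1} pick 1 [2->1 ok]
  3: obs=x cand={3} pick 3 [1->3 ok]
  4: obs=z cand={0,2} pick 2 [3->2 ok]
  5: obs=y cand={1} pick 1 [2->1 ok]
  6: obs=z cand={0,2} pick 0 [1->0 ok]
  7: obs=x cand={3} pick 3 [0->3 ok]
  8: obs=z cand={0,2} pick 2 [3->2 ok]
  9: obs=z cand={0,2} pick 2 [2->2 ok]
  10: obs=z cand={0,2} pick 0 [2->0 ok]
  11: obs=z cand={0,2} pick 2 [0->2 ok]
  12: obs=y cand={1} pick 1 [2->1 ok]
  13: obs=z cand={0,2} pick 2 [1->2 ok]
  14: obs=z cand={0,2} pick 2 [2->2 ok]
  15: obs=z cand={0,2} pick 2 [2->2 ok]
  16: obs=z cand={0,2} pick 2 [2->2 ok]
  17: obs=y cand={1} pick 1 [2->1 ok]
  18: obs=z cand={0,2} pick 2 [1->2 ok]
  19: obs=z cand={0,2} pick 0 [2->0 ok]
  20: obs=x cand={3} pick 3 [0->3 ok]
  21: obs=y cand={1} pick 1 [3->1 ok]
  22: obs=x cand={3} pick 3 [1->3 ok]
  23: obs=y cand={1} pick 1 [3->1 ok]
  24: obs=z cand={0,2} pick 2 [1->2 ok]
  25: obs=y cand={1} pick 1 [2->1 ok]
  26: obs=x cand={3} pick 3 [1->3 ok]
  27: obs=z cand={0,2} pick 2 [3->2 ok]
  28: obs=z cand={0,2} pick 2 [2->2 ok]

0,2,1,3,2,1,0,3,2,2,0,2,1,2,2,2,2,1,2,0,3,1,3,1,2,1,3,2,2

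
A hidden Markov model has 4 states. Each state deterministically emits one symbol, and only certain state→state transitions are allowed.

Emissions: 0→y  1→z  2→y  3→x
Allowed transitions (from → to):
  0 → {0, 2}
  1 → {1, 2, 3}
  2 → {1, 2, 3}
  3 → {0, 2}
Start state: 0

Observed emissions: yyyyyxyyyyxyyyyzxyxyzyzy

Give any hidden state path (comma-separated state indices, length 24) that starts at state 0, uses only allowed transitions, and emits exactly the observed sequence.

  pos 0: y in {0,2}, choose 0; start
  pos 1: y in {0,2}, choose 0; 0->0 ok
  pos 2: y in {0,2}, choose 0; 0->0 ok
  pos 3: y in {0,2}, choose 2; 0->2 ok
  pos 4: y in {0,2}, choose 2; 2->2 ok
  pos 5: x in {3}, choose 3; 2->3 ok
  pos 6: y in {0,2}, choose 0; 3->0 ok
  pos 7: y in {0,2}, choose 0; 0->0 ok
  pos 8: y in {0,2}, choose 0; 0->0 ok
  pos 9: y in {0,2}, choose 2; 0->2 ok
  pos 10: x in {3}, choose 3; 2->3 ok
  pos 11: y in {0,2}, choose 0; 3->0 ok
  pos 12: y in {0,2}, choose 2; 0->2 ok
  pos 13: y in {0,2}, choose 2; 2->2 ok
  pos 14: y in {0,2}, choose 2; 2->2 ok
  pos 15: z in {1}, choose 1; 2->1 ok
  pos 16: x in {3}, choose 3; 1->3 ok
  pos 17: y in {0,2}, choose 2; 3->2 ok
  pos 18: x in {3}, choose 3; 2->3 ok
  pos 19: y in {0,2}, choose 2; 3->2 ok
  pos 20: z in {1}, choose 1; 2->1 ok
  pos 21: y in {0,2}, choose 2; 1->2 ok
  pos 22: z in {1}, choose 1; 2->1 ok
  pos 23: y in {0,2}, choose 2; 1->2 ok

0,0,0,2,2,3,0,0,0,2,3,0,2,2,2,1,3,2,3,2,1,2,1,2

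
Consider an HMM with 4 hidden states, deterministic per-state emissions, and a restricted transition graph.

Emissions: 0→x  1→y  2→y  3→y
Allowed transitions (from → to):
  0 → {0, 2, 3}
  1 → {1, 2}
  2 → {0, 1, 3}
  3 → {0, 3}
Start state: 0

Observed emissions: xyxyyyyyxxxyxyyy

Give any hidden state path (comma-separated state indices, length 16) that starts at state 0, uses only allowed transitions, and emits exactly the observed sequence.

0,3,0,3,3,3,3,3,0,0,0,3,0,2,1,1

  [0] x  {0}  => 0  start
  [1] y  {1,2,3}  => 3  0->3 ok
  [2] x  {0}  => 0  3->0 ok
  [3] y  {1,2,3}  => 3  0->3 ok
  [4] y  {1,2,3}  => 3  3->3 ok
  [5] y  {1,2,3}  => 3  3->3 ok
  [6] y  {1,2,3}  => 3  3->3 ok
  [7] y  {1,2,3}  => 3  3->3 ok
  [8] x  {0}  => 0  3->0 ok
  [9] x  {0}  => 0  0->0 ok
  [10] x  {0}  => 0  0->0 ok
  [11] y  {1,2,3}  => 3  0->3 ok
  [12] x  {0}  => 0  3->0 ok
  [13] y  {1,2,3}  => 2  0->2 ok
  [14] y  {1,2,3}  => 1  2->1 ok
  [15] y  {1,2,3}  => 1  1->1 ok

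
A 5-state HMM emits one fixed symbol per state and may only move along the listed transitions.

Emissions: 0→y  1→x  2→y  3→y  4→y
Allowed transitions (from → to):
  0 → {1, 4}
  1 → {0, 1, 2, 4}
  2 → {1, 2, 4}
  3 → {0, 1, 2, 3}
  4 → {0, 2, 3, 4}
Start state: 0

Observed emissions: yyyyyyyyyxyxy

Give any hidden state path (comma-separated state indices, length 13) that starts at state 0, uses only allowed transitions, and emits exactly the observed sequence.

  t0 'y' -> {0,2,3,4}, take 0 (start)
  t1 'y' -> {0,2,3,4}, take 4 (0->4 ok)
  t2 'y' -> {0,2,3,4}, take 4 (4->4 ok)
  t3 'y' -> {0,2,3,4}, take 4 (4->4 ok)
  t4 'y' -> {0,2,3,4}, take 2 (4->2 ok)
  t5 'y' -> {0,2,3,4}, take 4 (2->4 ok)
  t6 'y' -> {0,2,3,4}, take 4 (4->4 ok)
  t7 'y' -> {0,2,3,4}, take 3 (4->3 ok)
  t8 'y' -> {0,2,3,4}, take 2 (3->2 ok)
  t9 'x' -> {1}, take 1 (2->1 ok)
  t10 'y' -> {0,2,3,4}, take 0 (1->0 ok)
  t11 'x' -> {1}, take 1 (0->1 ok)
  t12 'y' -> {0,2,3,4}, take 4 (1->4 ok)

0,4,4,4,2,4,4,3,2,1,0,1,4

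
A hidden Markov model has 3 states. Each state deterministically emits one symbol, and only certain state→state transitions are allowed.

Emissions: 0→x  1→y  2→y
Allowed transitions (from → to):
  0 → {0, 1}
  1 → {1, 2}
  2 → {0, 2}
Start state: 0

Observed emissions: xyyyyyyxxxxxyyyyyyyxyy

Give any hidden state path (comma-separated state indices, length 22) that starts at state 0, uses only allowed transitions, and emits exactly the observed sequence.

  t0 'x' -> {0}, take 0 (start)
  t1 'y' -> {1,2}, take 1 (0->1 ok)
  t2 'y' -> {1,2}, take 1 (1->1 ok)
  t3 'y' -> {1,2}, take 1 (1->1 ok)
  t4 'y' -> {1,2}, take 1 (1->1 ok)
  t5 'y' -> {1,2}, take 1 (1->1 ok)
  t6 'y' -> {1,2}, take 2 (1->2 ok)
  t7 'x' -> {0}, take 0 (2->0 ok)
  t8 'x' -> {0}, take 0 (0->0 ok)
  t9 'x' -> {0}, take 0 (0->0 ok)
  t10 'x' -> {0}, take 0 (0->0 ok)
  t11 'x' -> {0}, take 0 (0->0 ok)
  t12 'y' -> {1,2}, take 1 (0->1 ok)
  t13 'y' -> {1,2}, take 2 (1->2 ok)
  t14 'y' -> {1,2}, take 2 (2->2 ok)
  t15 'y' -> {1,2}, take 2 (2->2 ok)
  t16 'y' -> {1,2}, take 2 (2->2 ok)
  t17 'y' -> {1,2}, take 2 (2->2 ok)
  t18 'y' -> {1,2}, take 2 (2->2 ok)
  t19 'x' -> {0}, take 0 (2->0 ok)
  t20 'y' -> {1,2}, take 1 (0->1 ok)
  t21 'y' -> {1,2}, take 2 (1->2 ok)

0,1,1,1,1,1,2,0,0,0,0,0,1,2,2,2,2,2,2,0,1,2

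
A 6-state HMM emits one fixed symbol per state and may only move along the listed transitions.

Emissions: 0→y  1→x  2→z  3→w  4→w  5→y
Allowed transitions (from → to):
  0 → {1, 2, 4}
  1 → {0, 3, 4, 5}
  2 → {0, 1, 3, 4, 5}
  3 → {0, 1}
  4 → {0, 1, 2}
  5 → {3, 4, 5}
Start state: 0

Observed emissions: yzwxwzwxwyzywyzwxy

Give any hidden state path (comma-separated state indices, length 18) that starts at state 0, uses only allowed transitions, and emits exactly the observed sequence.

  0: obs=y cand={0,5} pick 0 [start]
  1: obs=z cand={2} pick 2 [0->2 ok]
  2: obs=w cand={3,4} pick 4 [2->4 ok]
  3: obs=x cand={1} pick 1 [4->1 ok]
  4: obs=w cand={3,4} pick 4 [1->4 ok]
  5: obs=z cand={2} pick 2 [4->2 ok]
  6: obs=w cand={3,4} pick 3 [2->3 ok]
  7: obs=x cand={1} pick 1 [3->1 ok]
  8: obs=w cand={3,4} pick 4 [1->4 ok]
  9: obs=y cand={0,5} pick 0 [4->0 ok]
  10: obs=z cand={2} pick 2 [0->2 ok]
  11: obs=y cand={0,5} pick 5 [2->5 ok]
  12: obs=w cand={3,4} pick 3 [5->3 ok]
  13: obs=y cand={0,5} pick 0 [3->0 ok]
  14: obs=z cand={2} pick 2 [0->2 ok]
  15: obs=w cand={3,4} pick 4 [2->4 ok]
  16: obs=x cand={1} pick 1 [4->1 ok]
  17: obs=y cand={0,5} pick 5 [1->5 ok]

0,2,4,1,4,2,3,1,4,0,2,5,3,0,2,4,1,5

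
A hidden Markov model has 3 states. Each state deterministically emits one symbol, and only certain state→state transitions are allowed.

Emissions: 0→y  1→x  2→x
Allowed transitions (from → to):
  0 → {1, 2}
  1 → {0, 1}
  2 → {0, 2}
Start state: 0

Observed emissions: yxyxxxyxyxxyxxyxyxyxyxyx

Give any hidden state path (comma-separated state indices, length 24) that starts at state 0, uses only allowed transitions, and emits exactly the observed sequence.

  [0] y  {0}  => 0  start
  [1] x  {1,2}  => 1  0->1 ok
  [2] y  {0}  => 0  1->0 ok
  [3] x  {1,2}  => 2  0->2 ok
  [4] x  {1,2}  => 2  2->2 ok
  [5] x  {1,2}  => 2  2->2 ok
  [6] y  {0}  => 0  2->0 ok
  [7] x  {1,2}  => 2  0->2 ok
  [8] y  {0}  => 0  2->0 ok
  [9] x  {1,2}  => 1  0->1 ok
  [10] x  {1,2}  => 1  1->1 ok
  [11] y  {0}  => 0  1->0 ok
  [12] x  {1,2}  => 1  0->1 ok
  [13] x  {1,2}  => 1  1->1 ok
  [14] y  {0}  => 0  1->0 ok
  [15] x  {1,2}  => 1  0->1 ok
  [16] y  {0}  => 0  1->0 ok
  [17] x  {1,2}  => 1  0->1 ok
  [18] y  {0}  => 0  1->0 ok
  [19] x  {1,2}  => 1  0->1 ok
  [20] y  {0}  => 0  1->0 ok
  [21] x  {1,2}  => 1  0->1 ok
  [22] y  {0}  => 0  1->0 ok
  [23] x  {1,2}  => 2  0->2 ok

0,1,0,2,2,2,0,2,0,1,1,0,1,1,0,1,0,1,0,1,0,1,0,2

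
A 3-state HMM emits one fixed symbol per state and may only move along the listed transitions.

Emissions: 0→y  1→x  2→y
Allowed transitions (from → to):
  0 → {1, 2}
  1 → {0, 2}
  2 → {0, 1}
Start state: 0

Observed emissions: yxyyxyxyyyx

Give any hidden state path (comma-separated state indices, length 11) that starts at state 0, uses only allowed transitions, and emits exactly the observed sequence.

0,1,0,2,1,2,1,2,0,2,1

  t0 'y' -> {0,2}, take 0 (start)
  t1 'x' -> {1}, take 1 (0->1 ok)
  t2 'y' -> {0,2}, take 0 (1->0 ok)
  t3 'y' -> {0,2}, take 2 (0->2 ok)
  t4 'x' -> {1}, take 1 (2->1 ok)
  t5 'y' -> {0,2}, take 2 (1->2 ok)
  t6 'x' -> {1}, take 1 (2->1 ok)
  t7 'y' -> {0,2}, take 2 (1->2 ok)
  t8 'y' -> {0,2}, take 0 (2->0 ok)
  t9 'y' -> {0,2}, take 2 (0->2 ok)
  t10 'x' -> {1}, take 1 (2->1 ok)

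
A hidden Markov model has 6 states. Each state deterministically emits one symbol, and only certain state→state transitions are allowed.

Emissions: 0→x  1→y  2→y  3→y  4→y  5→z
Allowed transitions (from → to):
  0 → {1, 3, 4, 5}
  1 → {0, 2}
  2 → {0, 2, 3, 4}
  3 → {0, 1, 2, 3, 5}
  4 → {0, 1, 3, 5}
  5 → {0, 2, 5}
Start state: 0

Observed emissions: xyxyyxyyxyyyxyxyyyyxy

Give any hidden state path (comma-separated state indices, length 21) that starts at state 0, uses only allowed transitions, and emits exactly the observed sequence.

  pos 0: x in {0}, choose 0; start
  pos 1: y in {1,2,3,4}, choose 4; 0->4 ok
  pos 2: x in {0}, choose 0; 4->0 ok
  pos 3: y in {1,2,3,4}, choose 3; 0->3 ok
  pos 4: y in {1,2,3,4}, choose 1; 3->1 ok
  pos 5: x in {0}, choose 0; 1->0 ok
  pos 6: y in {1,2,3,4}, choose 3; 0->3 ok
  pos 7: y in {1,2,3,4}, choose 2; 3->2 ok
  pos 8: x in {0}, choose 0; 2->0 ok
  pos 9: y in {1,2,3,4}, choose 1; 0->1 ok
  pos 10: y in {1,2,3,4}, choose 2; 1->2 ok
  pos 11: y in {1,2,3,4}, choose 2; 2->2 ok
  pos 12: x in {0}, choose 0; 2->0 ok
  pos 13: y in {1,2,3,4}, choose 4; 0->4 ok
  pos 14: x in {0}, choose 0; 4->0 ok
  pos 15: y in {1,2,3,4}, choose 3; 0->3 ok
  pos 16: y in {1,2,3,4}, choose 1; 3->1 ok
  pos 17: y in {1,2,3,4}, choose 2; 1->2 ok
  pos 18: y in {1,2,3,4}, choose 4; 2->4 ok
  pos 19: x in {0}, choose 0; 4->0 ok
  pos 20: y in {1,2,3,4}, choose 4; 0->4 ok

0,4,0,3,1,0,3,2,0,1,2,2,0,4,0,3,1,2,4,0,4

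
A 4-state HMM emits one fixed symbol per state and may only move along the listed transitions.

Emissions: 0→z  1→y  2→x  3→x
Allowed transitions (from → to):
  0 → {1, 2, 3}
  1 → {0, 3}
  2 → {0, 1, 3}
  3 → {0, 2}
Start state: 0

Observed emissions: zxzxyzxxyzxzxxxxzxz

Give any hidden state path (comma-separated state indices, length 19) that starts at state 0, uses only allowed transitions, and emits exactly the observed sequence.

  0: obs=z cand={0} pick 0 [start]
  1: obs=x cand={2,3} pick 3 [0->3 ok]
  2: obs=z cand={0} pick 0 [3->0 ok]
  3: obs=x cand={2,3} pick 2 [0->2 ok]
  4: obs=y cand={1} pick 1 [2->1 ok]
  5: obs=z cand={0} pick 0 [1->0 ok]
  6: obs=x cand={2,3} pick 3 [0->3 ok]
  7: obs=x cand={2,3} pick 2 [3->2 ok]
  8: obs=y cand={1} pick 1 [2->1 ok]
  9: obs=z cand={0} pick 0 [1->0 ok]
  10: obs=x cand={2,3} pick 2 [0->2 ok]
  11: obs=z cand={0} pick 0 [2->0 ok]
  12: obs=x cand={2,3} pick 3 [0->3 ok]
  13: obs=x cand={2,3} pick 2 [3->2 ok]
  14: obs=x cand={2,3} pick 3 [2->3 ok]
  15: obs=x cand={2,3} pick 2 [3->2 ok]
  16: obs=z cand={0} pick 0 [2->0 ok]
  17: obs=x cand={2,3} pick 3 [0->3 ok]
  18: obs=z cand={0} pick 0 [3->0 ok]

0,3,0,2,1,0,3,2,1,0,2,0,3,2,3,2,0,3,0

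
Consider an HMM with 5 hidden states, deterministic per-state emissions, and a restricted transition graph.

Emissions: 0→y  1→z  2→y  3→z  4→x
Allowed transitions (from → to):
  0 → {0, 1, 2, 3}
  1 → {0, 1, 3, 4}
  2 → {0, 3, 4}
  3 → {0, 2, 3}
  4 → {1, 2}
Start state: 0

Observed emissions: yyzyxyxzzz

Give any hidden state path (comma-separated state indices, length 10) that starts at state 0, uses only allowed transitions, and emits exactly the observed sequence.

  t0 'y' -> {0,2}, take 0 (start)
  t1 'y' -> {0,2}, take 2 (0->2 ok)
  t2 'z' -> {1,3}, take 3 (2->3 ok)
  t3 'y' -> {0,2}, take 2 (3->2 ok)
  t4 'x' -> {4}, take 4 (2->4 ok)
  t5 'y' -> {0,2}, take 2 (4->2 ok)
  t6 'x' -> {4}, take 4 (2->4 ok)
  t7 'z' -> {1,3}, take 1 (4->1 ok)
  t8 'z' -> {1,3}, take 1 (1->1 ok)
  t9 'z' -> {1,3}, take 3 (1->3 ok)

0,2,3,2,4,2,4,1,1,3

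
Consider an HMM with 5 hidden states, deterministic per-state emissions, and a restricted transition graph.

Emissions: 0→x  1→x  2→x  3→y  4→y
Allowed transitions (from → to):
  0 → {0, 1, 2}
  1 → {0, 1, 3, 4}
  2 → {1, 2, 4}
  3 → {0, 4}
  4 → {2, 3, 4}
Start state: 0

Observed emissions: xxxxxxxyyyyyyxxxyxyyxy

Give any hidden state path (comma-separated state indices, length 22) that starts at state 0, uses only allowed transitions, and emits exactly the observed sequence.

  0: obs=x cand={0,1,2} pick 0 [start]
  1: obs=x cand={0,1,2} pick 0 [0->0 ok]
  2: obs=x cand={0,1,2} pick 0 [0->0 ok]
  3: obs=x cand={0,1,2} pick 2 [0->2 ok]
  4: obs=x cand={0,1,2} pick 2 [2->2 ok]
  5: obs=x cand={0,1,2} pick 1 [2->1 ok]
  6: obs=x cand={0,1,2} pick 1 [1->1 ok]
  7: obs=y cand={3,4} pick 4 [1->4 ok]
  8: obs=y cand={3,4} pick 4 [4->4 ok]
  9: obs=y cand={3,4} pick 3 [4->3 ok]
  10: obs=y cand={3,4} pick 4 [3->4 ok]
  11: obs=y cand={3,4} pick 4 [4->4 ok]
  12: obs=y cand={3,4} pick 4 [4->4 ok]
  13: obs=x cand={0,1,2} pick 2 [4->2 ok]
  14: obs=x cand={0,1,2} pick 2 [2->2 ok]
  15: obs=x cand={0,1,2} pick 1 [2->1 ok]
  16: obs=y cand={3,4} pick 4 [1->4 ok]
  17: obs=x cand={0,1,2} pick 2 [4->2 ok]
  18: obs=y cand={3,4} pick 4 [2->4 ok]
  19: obs=y cand={3,4} pick 4 [4->4 ok]
  20: obs=x cand={0,1,2} pick 2 [4->2 ok]
  21: obs=y cand={3,4} pick 4 [2->4 ok]

0,0,0,2,2,1,1,4,4,3,4,4,4,2,2,1,4,2,4,4,2,4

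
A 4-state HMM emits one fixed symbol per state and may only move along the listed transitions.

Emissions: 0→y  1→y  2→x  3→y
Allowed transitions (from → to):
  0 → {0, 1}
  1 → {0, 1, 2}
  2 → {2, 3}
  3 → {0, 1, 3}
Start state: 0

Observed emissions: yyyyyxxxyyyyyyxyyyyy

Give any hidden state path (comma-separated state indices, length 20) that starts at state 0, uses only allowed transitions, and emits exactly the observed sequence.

  [0] y  {0,1,3}  => 0  start
  [1] y  {0,1,3}  => 0  0->0 ok
  [2] y  {0,1,3}  => 0  0->0 ok
  [3] y  {0,1,3}  => 0  0->0 ok
  [4] y  {0,1,3}  => 1  0->1 ok
  [5] x  {2}  => 2  1->2 ok
  [6] x  {2}  => 2  2->2 ok
  [7] x  {2}  => 2  2->2 ok
  [8] y  {0,1,3}  => 3  2->3 ok
  [9] y  {0,1,3}  => 3  3->3 ok
  [10] y  {0,1,3}  => 3  3->3 ok
  [11] y  {0,1,3}  => 3  3->3 ok
  [12] y  {0,1,3}  => 1  3->1 ok
  [13] y  {0,1,3}  => 1  1->1 ok
  [14] x  {2}  => 2  1->2 ok
  [15] y  {0,1,3}  => 3  2->3 ok
  [16] y  {0,1,3}  => 1  3->1 ok
  [17] y  {0,1,3}  => 0  1->0 ok
  [18] y  {0,1,3}  => 0  0->0 ok
  [19] y  {0,1,3}  => 0  0->0 ok

0,0,0,0,1,2,2,2,3,3,3,3,1,1,2,3,1,0,0,0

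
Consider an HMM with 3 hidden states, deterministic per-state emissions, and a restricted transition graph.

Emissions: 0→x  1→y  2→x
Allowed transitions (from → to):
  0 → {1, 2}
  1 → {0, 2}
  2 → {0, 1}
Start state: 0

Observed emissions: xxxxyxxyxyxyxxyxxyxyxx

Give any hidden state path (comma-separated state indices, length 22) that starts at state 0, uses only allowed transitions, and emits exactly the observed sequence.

  pos 0: x in {0,2}, choose 0; start
  pos 1: x in {0,2}, choose 2; 0->2 ok
  pos 2: x in {0,2}, choose 0; 2->0 ok
  pos 3: x in {0,2}, choose 2; 0->2 ok
  pos 4: y in {1}, choose 1; 2->1 ok
  pos 5: x in {0,2}, choose 0; 1->0 ok
  pos 6: x in {0,2}, choose 2; 0->2 ok
  pos 7: y in {1}, choose 1; 2->1 ok
  pos 8: x in {0,2}, choose 0; 1->0 ok
  pos 9: y in {1}, choose 1; 0->1 ok
  pos 10: x in {0,2}, choose 0; 1->0 ok
  pos 11: y in {1}, choose 1; 0->1 ok
  pos 12: x in {0,2}, choose 0; 1->0 ok
  pos 13: x in {0,2}, choose 2; 0->2 ok
  pos 14: y in {1}, choose 1; 2->1 ok
  pos 15: x in {0,2}, choose 0; 1->0 ok
  pos 16: x in {0,2}, choose 2; 0->2 ok
  pos 17: y in {1}, choose 1; 2->1 ok
  pos 18: x in {0,2}, choose 2; 1->2 ok
  pos 19: y in {1}, choose 1; 2->1 ok
  pos 20: x in {0,2}, choose 0; 1->0 ok
  pos 21: x in {0,2}, choose 2; 0->2 ok

0,2,0,2,1,0,2,1,0,1,0,1,0,2,1,0,2,1,2,1,0,2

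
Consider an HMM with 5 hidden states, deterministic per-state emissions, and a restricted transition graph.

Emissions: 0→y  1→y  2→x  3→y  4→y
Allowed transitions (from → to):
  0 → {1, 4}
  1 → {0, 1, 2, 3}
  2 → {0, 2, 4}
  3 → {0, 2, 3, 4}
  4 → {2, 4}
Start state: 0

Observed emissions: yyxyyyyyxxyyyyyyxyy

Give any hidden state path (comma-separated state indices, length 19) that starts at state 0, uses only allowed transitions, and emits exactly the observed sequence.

0,1,2,0,1,3,0,1,2,2,4,4,4,4,4,4,2,4,4

  0: obs=y cand={0,1,3,4} pick 0 [start]
  1: obs=y cand={0,1,3,4} pick 1 [0->1 ok]
  2: obs=x cand={2} pick 2 [1->2 ok]
  3: obs=y cand={0,1,3,4} pick 0 [2->0 ok]
  4: obs=y cand={0,1,3,4} pick 1 [0->1 ok]
  5: obs=y cand={0,1,3,4} pick 3 [1->3 ok]
  6: obs=y cand={0,1,3,4} pick 0 [3->0 ok]
  7: obs=y cand={0,1,3,4} pick 1 [0->1 ok]
  8: obs=x cand={2} pick 2 [1->2 ok]
  9: obs=x cand={2} pick 2 [2->2 ok]
  10: obs=y cand={0,1,3,4} pick 4 [2->4 ok]
  11: obs=y cand={0,1,3,4} pick 4 [4->4 ok]
  12: obs=y cand={0,1,3,4} pick 4 [4->4 ok]
  13: obs=y cand={0,1,3,4} pick 4 [4->4 ok]
  14: obs=y cand={0,1,3,4} pick 4 [4->4 ok]
  15: obs=y cand={0,1,3,4} pick 4 [4->4 ok]
  16: obs=x cand={2} pick 2 [4->2 ok]
  17: obs=y cand={0,1,3,4} pick 4 [2->4 ok]
  18: obs=y cand={0,1,3,4} pick 4 [4->4 ok]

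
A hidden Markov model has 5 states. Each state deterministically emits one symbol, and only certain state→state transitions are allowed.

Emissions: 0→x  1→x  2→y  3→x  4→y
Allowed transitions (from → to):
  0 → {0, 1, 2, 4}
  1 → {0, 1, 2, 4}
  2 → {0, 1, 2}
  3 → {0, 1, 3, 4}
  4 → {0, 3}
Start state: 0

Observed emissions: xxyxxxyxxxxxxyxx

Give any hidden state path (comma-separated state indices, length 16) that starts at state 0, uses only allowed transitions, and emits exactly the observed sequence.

0,1,4,3,0,1,4,3,3,3,0,0,1,4,3,3

  0: obs=x cand={0,1,3} pick 0 [start]
  1: obs=x cand={0,1,3} pick 1 [0->1 ok]
  2: obs=y cand={2,4} pick 4 [1->4 ok]
  3: obs=x cand={0,1,3} pick 3 [4->3 ok]
  4: obs=x cand={0,1,3} pick 0 [3->0 ok]
  5: obs=x cand={0,1,3} pick 1 [0->1 ok]
  6: obs=y cand={2,4} pick 4 [1->4 ok]
  7: obs=x cand={0,1,3} pick 3 [4->3 ok]
  8: obs=x cand={0,1,3} pick 3 [3->3 ok]
  9: obs=x cand={0,1,3} pick 3 [3->3 ok]
  10: obs=x cand={0,1,3} pick 0 [3->0 ok]
  11: obs=x cand={0,1,3} pick 0 [0->0 ok]
  12: obs=x cand={0,1,3} pick 1 [0->1 ok]
  13: obs=y cand={2,4} pick 4 [1->4 ok]
  14: obs=x cand={0,1,3} pick 3 [4->3 ok]
  15: obs=x cand={0,1,3} pick 3 [3->3 ok]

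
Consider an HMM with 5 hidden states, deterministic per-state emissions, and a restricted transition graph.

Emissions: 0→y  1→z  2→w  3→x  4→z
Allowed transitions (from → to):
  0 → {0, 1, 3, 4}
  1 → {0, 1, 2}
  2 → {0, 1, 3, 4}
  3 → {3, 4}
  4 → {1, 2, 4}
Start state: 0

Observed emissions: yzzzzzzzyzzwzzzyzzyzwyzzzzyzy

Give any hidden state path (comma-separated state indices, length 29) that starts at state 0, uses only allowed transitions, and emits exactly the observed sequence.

0,4,4,1,1,1,1,1,0,4,4,2,4,4,1,0,4,1,0,1,2,0,4,4,1,1,0,1,0

  [0] y  {0}  => 0  start
  [1] z  {1,4}  => 4  0->4 ok
  [2] z  {1,4}  => 4  4->4 ok
  [3] z  {1,4}  => 1  4->1 ok
  [4] z  {1,4}  => 1  1->1 ok
  [5] z  {1,4}  => 1  1->1 ok
  [6] z  {1,4}  => 1  1->1 ok
  [7] z  {1,4}  => 1  1->1 ok
  [8] y  {0}  => 0  1->0 ok
  [9] z  {1,4}  => 4  0->4 ok
  [10] z  {1,4}  => 4  4->4 ok
  [11] w  {2}  => 2  4->2 ok
  [12] z  {1,4}  => 4  2->4 ok
  [13] z  {1,4}  => 4  4->4 ok
  [14] z  {1,4}  => 1  4->1 ok
  [15] y  {0}  => 0  1->0 ok
  [16] z  {1,4}  => 4  0->4 ok
  [17] z  {1,4}  => 1  4->1 ok
  [18] y  {0}  => 0  1->0 ok
  [19] z  {1,4}  => 1  0->1 ok
  [20] w  {2}  => 2  1->2 ok
  [21] y  {0}  => 0  2->0 ok
  [22] z  {1,4}  => 4  0->4 ok
  [23] z  {1,4}  => 4  4->4 ok
  [24] z  {1,4}  => 1  4->1 ok
  [25] z  {1,4}  => 1  1->1 ok
  [26] y  {0}  => 0  1->0 ok
  [27] z  {1,4}  => 1  0->1 ok
  [28] y  {0}  => 0  1->0 ok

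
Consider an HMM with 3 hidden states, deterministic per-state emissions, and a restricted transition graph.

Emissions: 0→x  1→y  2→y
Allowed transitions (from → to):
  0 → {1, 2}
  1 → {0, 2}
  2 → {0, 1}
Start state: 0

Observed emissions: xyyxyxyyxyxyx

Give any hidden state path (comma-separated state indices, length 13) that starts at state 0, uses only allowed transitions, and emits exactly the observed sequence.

0,1,2,0,1,0,1,2,0,2,0,2,0

  t0 'x' -> {0}, take 0 (start)
  t1 'y' -> {1,2}, take 1 (0->1 ok)
  t2 'y' -> {1,2}, take 2 (1->2 ok)
  t3 'x' -> {0}, take 0 (2->0 ok)
  t4 'y' -> {1,2}, take 1 (0->1 ok)
  t5 'x' -> {0}, take 0 (1->0 ok)
  t6 'y' -> {1,2}, take 1 (0->1 ok)
  t7 'y' -> {1,2}, take 2 (1->2 ok)
  t8 'x' -> {0}, take 0 (2->0 ok)
  t9 'y' -> {1,2}, take 2 (0->2 ok)
  t10 'x' -> {0}, take 0 (2->0 ok)
  t11 'y' -> {1,2}, take 2 (0->2 ok)
  t12 'x' -> {0}, take 0 (2->0 ok)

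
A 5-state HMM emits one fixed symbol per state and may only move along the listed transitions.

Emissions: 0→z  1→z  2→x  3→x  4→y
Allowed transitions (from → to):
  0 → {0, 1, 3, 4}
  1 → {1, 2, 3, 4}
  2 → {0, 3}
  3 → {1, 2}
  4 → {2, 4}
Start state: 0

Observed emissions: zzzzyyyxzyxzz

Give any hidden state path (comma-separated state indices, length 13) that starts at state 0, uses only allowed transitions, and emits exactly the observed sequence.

  t0 'z' -> {0,1}, take 0 (start)
  t1 'z' -> {0,1}, take 0 (0->0 ok)
  t2 'z' -> {0,1}, take 0 (0->0 ok)
  t3 'z' -> {0,1}, take 1 (0->1 ok)
  t4 'y' -> {4}, take 4 (1->4 ok)
  t5 'y' -> {4}, take 4 (4->4 ok)
  t6 'y' -> {4}, take 4 (4->4 ok)
  t7 'x' -> {2,3}, take 2 (4->2 ok)
  t8 'z' -> {0,1}, take 0 (2->0 ok)
  t9 'y' -> {4}, take 4 (0->4 ok)
  t10 'x' -> {2,3}, take 2 (4->2 ok)
  t11 'z' -> {0,1}, take 0 (2->0 ok)
  t12 'z' -> {0,1}, take 0 (0->0 ok)

0,0,0,1,4,4,4,2,0,4,2,0,0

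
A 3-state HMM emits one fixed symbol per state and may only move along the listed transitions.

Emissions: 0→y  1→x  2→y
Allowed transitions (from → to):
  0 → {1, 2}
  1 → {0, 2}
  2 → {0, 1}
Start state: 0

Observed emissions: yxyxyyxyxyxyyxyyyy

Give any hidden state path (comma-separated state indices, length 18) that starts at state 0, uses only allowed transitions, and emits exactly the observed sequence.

0,1,0,1,2,0,1,2,1,0,1,0,2,1,0,2,0,2

  t0 'y' -> {0,2}, take 0 (start)
  t1 'x' -> {1}, take 1 (0->1 ok)
  t2 'y' -> {0,2}, take 0 (1->0 ok)
  t3 'x' -> {1}, take 1 (0->1 ok)
  t4 'y' -> {0,2}, take 2 (1->2 ok)
  t5 'y' -> {0,2}, take 0 (2->0 ok)
  t6 'x' -> {1}, take 1 (0->1 ok)
  t7 'y' -> {0,2}, take 2 (1->2 ok)
  t8 'x' -> {1}, take 1 (2->1 ok)
  t9 'y' -> {0,2}, take 0 (1->0 ok)
  t10 'x' -> {1}, take 1 (0->1 ok)
  t11 'y' -> {0,2}, take 0 (1->0 ok)
  t12 'y' -> {0,2}, take 2 (0->2 ok)
  t13 'x' -> {1}, take 1 (2->1 ok)
  t14 'y' -> {0,2}, take 0 (1->0 ok)
  t15 'y' -> {0,2}, take 2 (0->2 ok)
  t16 'y' -> {0,2}, take 0 (2->0 ok)
  t17 'y' -> {0,2}, take 2 (0->2 ok)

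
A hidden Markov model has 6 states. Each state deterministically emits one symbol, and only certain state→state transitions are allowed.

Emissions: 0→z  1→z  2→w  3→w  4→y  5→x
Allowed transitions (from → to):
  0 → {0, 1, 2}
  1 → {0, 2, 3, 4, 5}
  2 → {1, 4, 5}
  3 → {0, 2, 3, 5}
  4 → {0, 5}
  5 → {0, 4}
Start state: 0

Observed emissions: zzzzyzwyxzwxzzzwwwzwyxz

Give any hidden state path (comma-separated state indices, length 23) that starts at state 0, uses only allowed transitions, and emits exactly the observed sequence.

  0: obs=z cand={0,1} pick 0 [start]
  1: obs=z cand={0,1} pick 0 [0->0 ok]
  2: obs=z cand={0,1} pick 0 [0->0 ok]
  3: obs=z cand={0,1} pick 1 [0->1 ok]
  4: obs=y cand={4} pick 4 [1->4 ok]
  5: obs=z cand={0,1} pick 0 [4->0 ok]
  6: obs=w cand={2,3} pick 2 [0->2 ok]
  7: obs=y cand={4} pick 4 [2->4 ok]
  8: obs=x cand={5} pick 5 [4->5 ok]
  9: obs=z cand={0,1} pick 0 [5->0 ok]
  10: obs=w cand={2,3} pick 2 [0->2 ok]
  11: obs=x cand={5} pick 5 [2->5 ok]
  12: obs=z cand={0,1} pick 0 [5->0 ok]
  13: obs=z cand={0,1} pick 0 [0->0 ok]
  14: obs=z cand={0,1} pick 1 [0->1 ok]
  15: obs=w cand={2,3} pick 3 [1->3 ok]
  16: obs=w cand={2,3} pick 3 [3->3 ok]
  17: obs=w cand={2,3} pick 2 [3->2 ok]
  18: obs=z cand={0,1} pick 1 [2->1 ok]
  19: obs=w cand={2,3} pick 2 [1->2 ok]
  20: obs=y cand={4} pick 4 [2->4 ok]
  21: obs=x cand={5} pick 5 [4->5 ok]
  22: obs=z cand={0,1} pick 0 [5->0 ok]

0,0,0,1,4,0,2,4,5,0,2,5,0,0,1,3,3,2,1,2,4,5,0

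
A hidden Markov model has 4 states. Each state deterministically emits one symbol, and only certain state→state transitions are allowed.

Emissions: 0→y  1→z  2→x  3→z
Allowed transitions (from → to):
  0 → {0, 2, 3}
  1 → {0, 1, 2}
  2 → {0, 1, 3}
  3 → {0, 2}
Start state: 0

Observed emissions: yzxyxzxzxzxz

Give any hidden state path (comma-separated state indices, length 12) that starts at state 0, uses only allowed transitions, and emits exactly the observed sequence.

  0: obs=y cand={0} pick 0 [start]
  1: obs=z cand={1,3} pick 3 [0->3 ok]
  2: obs=x cand={2} pick 2 [3->2 ok]
  3: obs=y cand={0} pick 0 [2->0 ok]
  4: obs=x cand={2} pick 2 [0->2 ok]
  5: obs=z cand={1,3} pick 1 [2->1 ok]
  6: obs=x cand={2} pick 2 [1->2 ok]
  7: obs=z cand={1,3} pick 1 [2->1 ok]
  8: obs=x cand={2} pick 2 [1->2 ok]
  9: obs=z cand={1,3} pick 1 [2->1 ok]
  10: obs=x cand={2} pick 2 [1->2 ok]
  11: obs=z cand={1,3} pick 1 [2->1 ok]

0,3,2,0,2,1,2,1,2,1,2,1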